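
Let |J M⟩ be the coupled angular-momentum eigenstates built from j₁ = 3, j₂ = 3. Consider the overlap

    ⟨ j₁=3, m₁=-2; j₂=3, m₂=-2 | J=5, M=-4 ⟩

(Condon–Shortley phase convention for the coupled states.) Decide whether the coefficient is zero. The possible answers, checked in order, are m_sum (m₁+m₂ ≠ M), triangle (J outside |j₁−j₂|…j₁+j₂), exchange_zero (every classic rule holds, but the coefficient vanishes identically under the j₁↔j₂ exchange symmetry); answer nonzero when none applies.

m-sum: m₁+m₂ = -2+(-2) = -4, M = -4  ✓
triangle: |j₁−j₂| = 0 ≤ J = 5 ≤ j₁+j₂ = 6  ✓
exchange: j₁=j₂ and m₁=m₂, and (−1)^(j₁+j₂−J) = (−1)^1 = −1 forces ⟨j₁m₁;j₂m₂|JM⟩ = −⟨j₂m₂;j₁m₁|JM⟩ = −⟨j₁m₁;j₂m₂|JM⟩ ⇒ the coefficient vanishes identically
Racah sum check: Σ_k collapses to 0 ⇒ CG = 0

exchange_zero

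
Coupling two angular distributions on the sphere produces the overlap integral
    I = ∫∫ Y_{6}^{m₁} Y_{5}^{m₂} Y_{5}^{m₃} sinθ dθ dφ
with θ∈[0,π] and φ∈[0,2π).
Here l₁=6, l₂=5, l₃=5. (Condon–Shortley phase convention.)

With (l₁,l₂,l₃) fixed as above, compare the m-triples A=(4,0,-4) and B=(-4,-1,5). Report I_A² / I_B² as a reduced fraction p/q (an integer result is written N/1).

Same 6,5,5: normalisation and zero-m 3j drop out of the ratio.
A: Δ: 6! 6! 4! / 17! → 1/28588560; sum: t=1:−1/345600 t=2:+1/207360 = 1/518400; 3j²(6 5 5; 4 0 -4) = Δ·Π!·Σ² = 12/2431  (sign -1)
B: Δ: 6! 6! 4! / 17! → 1/28588560; sum: t=4:+1/829440 = 1/829440; 3j²(6 5 5; -4 -1 5) = Δ·Π!·Σ² = 225/9724  (sign +1)
I_A²/I_B² = (12/2431)/(225/9724) = 16/75

16/75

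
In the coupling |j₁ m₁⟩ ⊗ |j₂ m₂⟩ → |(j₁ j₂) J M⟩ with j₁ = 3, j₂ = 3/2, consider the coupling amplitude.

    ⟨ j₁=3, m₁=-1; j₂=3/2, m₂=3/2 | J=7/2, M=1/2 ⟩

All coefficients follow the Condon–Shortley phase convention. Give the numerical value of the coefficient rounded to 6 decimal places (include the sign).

√[8·1!5!2!/9! · 2!4!3!0!4!3!] = √(1536/7)
  +(−1)^1/∏(1,0,3,2,2,0)! = -1/24  (running -1/24)
⟨..|..⟩ = √(1536/7)·(-1/24) = -0.617213

−√(8/21) = -0.617213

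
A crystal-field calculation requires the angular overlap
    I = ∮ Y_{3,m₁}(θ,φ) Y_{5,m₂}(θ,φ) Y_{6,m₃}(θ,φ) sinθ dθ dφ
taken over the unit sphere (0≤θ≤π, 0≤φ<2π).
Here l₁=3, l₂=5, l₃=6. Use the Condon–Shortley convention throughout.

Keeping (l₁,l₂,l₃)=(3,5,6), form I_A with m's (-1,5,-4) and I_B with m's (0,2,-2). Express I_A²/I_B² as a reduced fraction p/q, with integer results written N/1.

27/4

Same 3,5,6: normalisation and zero-m 3j drop out of the ratio.
A: Δ: 2! 4! 8! / 15! → 1/675675; sum: t=2:+1/322560 = 1/322560; 3j²(3 5 6; -1 5 -4) = Δ·Π!·Σ² = 18/1001  (sign +1)
B: Δ: 2! 4! 8! / 15! → 1/675675; sum: t=0:+1/60480 t=1:−1/5760 t=2:+1/8640 = -1/24192; 3j²(3 5 6; 0 2 -2) = Δ·Π!·Σ² = 8/3003  (sign -1)
I_A²/I_B² = (18/1001)/(8/3003) = 27/4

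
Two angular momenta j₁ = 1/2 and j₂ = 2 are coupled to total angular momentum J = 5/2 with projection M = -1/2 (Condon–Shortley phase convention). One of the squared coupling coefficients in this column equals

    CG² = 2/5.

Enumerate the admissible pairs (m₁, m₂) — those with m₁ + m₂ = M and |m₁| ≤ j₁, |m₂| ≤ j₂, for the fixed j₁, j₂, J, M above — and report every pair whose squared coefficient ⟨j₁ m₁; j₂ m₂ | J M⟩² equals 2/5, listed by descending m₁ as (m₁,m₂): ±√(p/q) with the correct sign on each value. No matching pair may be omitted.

(1/2,-1): +√(2/5)

Admissible pairs with m₁+m₂ = M = -1/2: (-1/2,0), (1/2,-1)
  (m₁,m₂)=(1/2,-1): CG² = 2/5, CG = +√(2/5)   ← matches the target
  (m₁,m₂)=(-1/2,0): CG² = 3/5, CG = +√(3/5)
Pairs with CG² = 2/5: (1/2,-1): +√(2/5)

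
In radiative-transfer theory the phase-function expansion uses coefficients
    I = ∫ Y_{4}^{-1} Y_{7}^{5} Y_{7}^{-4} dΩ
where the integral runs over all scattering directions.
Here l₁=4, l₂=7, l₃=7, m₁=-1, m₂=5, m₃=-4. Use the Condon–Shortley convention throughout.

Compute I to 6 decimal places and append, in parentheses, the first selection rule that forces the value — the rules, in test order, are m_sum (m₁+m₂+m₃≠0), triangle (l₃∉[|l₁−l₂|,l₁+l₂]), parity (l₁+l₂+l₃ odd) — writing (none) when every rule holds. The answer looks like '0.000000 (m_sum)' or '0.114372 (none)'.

Rules hold: Σm=0, L=18 even, 3≤7≤11.
N = 9·15·15 = 2025
Δ = 4!·4!·10!/19! = 1/58198140
Racah Σ t=0..4: t=0:+1/17418240 t=1:−1/622080 t=2:+1/230400 t=3:−1/622080 t=4:+1/17418240 = 1/806400
⇒ 3j(4 7 7; 0 0 0)² = 2268/230945, sgn -1
Racah Σ t=2..4: t=2:+1/87091200 t=3:−1/8709120 t=4:+1/11612160 = -1/58060800
⇒ 3j(4 7 7; -1 5 -4)² = 99/117572, sgn +1
4πI² = N·(3j₀)²·(3jₘ)² = 295245/17631601
I = -1·√(0.0167452/4π) = -0.03650400
No selection rule forces the value: the integral is nonzero (none).

-0.036504 (none)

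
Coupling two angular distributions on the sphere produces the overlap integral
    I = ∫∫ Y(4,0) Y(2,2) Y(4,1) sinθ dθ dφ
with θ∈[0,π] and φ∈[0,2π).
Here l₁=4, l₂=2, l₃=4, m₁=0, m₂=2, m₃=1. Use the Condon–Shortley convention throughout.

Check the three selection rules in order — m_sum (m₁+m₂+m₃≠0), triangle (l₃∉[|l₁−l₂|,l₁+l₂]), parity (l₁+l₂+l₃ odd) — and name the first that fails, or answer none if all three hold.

m_sum

azimuthal sum: 0 + 2 + 1 = 3  ✗
2 ≤ 4 ≤ 6 (triangle on l)
L = 4 + 2 + 4 = 10 (even)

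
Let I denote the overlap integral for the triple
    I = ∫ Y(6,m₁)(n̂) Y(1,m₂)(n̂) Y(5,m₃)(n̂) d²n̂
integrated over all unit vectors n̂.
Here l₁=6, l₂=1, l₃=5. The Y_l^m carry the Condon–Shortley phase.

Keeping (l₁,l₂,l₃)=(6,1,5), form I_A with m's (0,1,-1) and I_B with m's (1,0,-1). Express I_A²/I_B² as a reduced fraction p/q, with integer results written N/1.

Shared (l₁,l₂,l₃)=(6,1,5): N and (l;000)² cancel in I_A²/I_B².
A: Δ = 2!·10!·0!/13! = 1/858; Racah Σ t=2..2: t=2:+1/34560 = 1/34560; ⇒ 3j(6 1 5; 0 1 -1)² = 5/286, sgn +1
B: Δ = 2!·10!·0!/13! = 1/858; Racah Σ t=1..1: t=1:−1/17280 = -1/17280; ⇒ 3j(6 1 5; 1 0 -1)² = 35/858, sgn -1
I_A²/I_B² = (5/286)/(35/858) = 3/7

3/7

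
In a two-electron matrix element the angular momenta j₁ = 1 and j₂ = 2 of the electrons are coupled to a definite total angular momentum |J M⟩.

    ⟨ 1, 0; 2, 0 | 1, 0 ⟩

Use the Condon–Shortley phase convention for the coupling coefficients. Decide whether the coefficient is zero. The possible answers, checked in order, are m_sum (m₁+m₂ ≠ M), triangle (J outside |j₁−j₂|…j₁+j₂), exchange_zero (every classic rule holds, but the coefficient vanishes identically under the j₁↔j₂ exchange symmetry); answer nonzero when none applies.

nonzero

m-sum: m₁+m₂ = 0+0 = 0, M = 0  ✓
triangle: |j₁−j₂| = 1 ≤ J = 1 ≤ j₁+j₂ = 3  ✓
exchange: j₁≠j₂ or m₁≠m₂ — the exchange symmetry imposes no constraint here
value check: CG = −√(2/5) = -0.632456 ≠ 0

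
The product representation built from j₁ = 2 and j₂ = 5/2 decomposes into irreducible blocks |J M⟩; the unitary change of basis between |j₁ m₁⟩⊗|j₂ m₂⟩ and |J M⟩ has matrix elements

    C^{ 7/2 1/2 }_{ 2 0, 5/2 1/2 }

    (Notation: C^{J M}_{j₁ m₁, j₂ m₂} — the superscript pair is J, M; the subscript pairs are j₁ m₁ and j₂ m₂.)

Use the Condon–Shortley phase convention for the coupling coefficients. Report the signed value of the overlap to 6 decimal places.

-0.195180

√[8·1!3!4!/9! · 2!2!3!2!4!3!] = √(768/35)
  +(−1)^0/∏(0,1,2,3,1,1)! = 1/12  (running 1/12)
  +(−1)^1/∏(1,0,1,2,2,2)! = -1/8  (running -1/24)
⟨..|..⟩ = √(768/35)·(-1/24) = -0.195180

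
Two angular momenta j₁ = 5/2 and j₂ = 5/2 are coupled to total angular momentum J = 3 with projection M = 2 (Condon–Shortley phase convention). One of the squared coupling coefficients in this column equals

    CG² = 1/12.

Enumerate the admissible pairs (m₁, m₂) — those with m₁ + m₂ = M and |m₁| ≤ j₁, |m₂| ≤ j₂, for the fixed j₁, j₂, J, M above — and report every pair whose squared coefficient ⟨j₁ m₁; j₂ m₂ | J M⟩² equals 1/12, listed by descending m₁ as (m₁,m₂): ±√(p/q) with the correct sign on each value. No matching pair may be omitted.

Admissible pairs with m₁+m₂ = M = 2: (-1/2,5/2), (1/2,3/2), (3/2,1/2), (5/2,-1/2)
  (m₁,m₂)=(5/2,-1/2): CG² = 5/12, CG = +√(5/12)
  (m₁,m₂)=(3/2,1/2): CG² = 1/12, CG = −√(1/12)   ← matches the target
  (m₁,m₂)=(1/2,3/2): CG² = 1/12, CG = −√(1/12)   ← matches the target
  (m₁,m₂)=(-1/2,5/2): CG² = 5/12, CG = +√(5/12)
Pairs with CG² = 1/12: (3/2,1/2): −√(1/12); (1/2,3/2): −√(1/12)

(3/2,1/2): −√(1/12); (1/2,3/2): −√(1/12)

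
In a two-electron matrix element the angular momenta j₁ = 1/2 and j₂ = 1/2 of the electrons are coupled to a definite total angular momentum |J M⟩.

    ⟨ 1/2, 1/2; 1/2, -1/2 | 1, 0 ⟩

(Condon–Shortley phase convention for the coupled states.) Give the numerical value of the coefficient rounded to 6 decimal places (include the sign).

+√(1/2) = +0.707107

√[3·0!1!1!/3! · 1!0!0!1!1!1!] = √(1/2)
  +(−1)^0/∏(0,0,0,0,1,1)! = 1  (running 1)
⟨..|..⟩ = √(1/2)·(1) = +0.707107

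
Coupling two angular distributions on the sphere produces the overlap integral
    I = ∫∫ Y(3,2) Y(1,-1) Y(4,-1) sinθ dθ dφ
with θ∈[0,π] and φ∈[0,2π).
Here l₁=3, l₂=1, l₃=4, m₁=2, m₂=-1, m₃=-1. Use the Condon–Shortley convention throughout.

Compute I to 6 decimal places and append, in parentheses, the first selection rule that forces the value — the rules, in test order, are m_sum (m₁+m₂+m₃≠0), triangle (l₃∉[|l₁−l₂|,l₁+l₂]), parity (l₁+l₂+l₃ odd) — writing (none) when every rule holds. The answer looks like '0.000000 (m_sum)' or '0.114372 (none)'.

Checks pass: Σm=0; 8 even; l₃=4∈[2,4].
(2·3+1)(2·1+1)(2·4+1) = 189
Δ: 0! 6! 2! / 9! → 1/252
sum: t=0:+1/36 = 1/36
3j²(3 1 4; 0 0 0) = Δ·Π!·Σ² = 4/63  (sign +1)
sum: t=0:+1/240 = 1/240
3j²(3 1 4; 2 -1 -1) = Δ·Π!·Σ² = 1/84  (sign -1)
combine: 4πI² = 189·4/63·1/84 = 1/7
take √, sign -1: I = -0.10662181
No selection rule forces the value: the integral is nonzero (none).

-0.106622 (none)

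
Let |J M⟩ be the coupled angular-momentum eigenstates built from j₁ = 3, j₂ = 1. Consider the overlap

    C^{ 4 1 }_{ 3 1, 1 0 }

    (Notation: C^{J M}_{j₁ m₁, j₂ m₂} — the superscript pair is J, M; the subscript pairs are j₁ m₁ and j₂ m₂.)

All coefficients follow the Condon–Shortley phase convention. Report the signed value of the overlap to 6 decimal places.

√[9·0!6!2!/9! · 4!2!1!1!5!3!] = √(8640/7)
  +(−1)^0/∏(0,0,2,1,4,1)! = 1/48  (running 1/48)
⟨..|..⟩ = √(8640/7)·(1/48) = +0.731925

+0.731925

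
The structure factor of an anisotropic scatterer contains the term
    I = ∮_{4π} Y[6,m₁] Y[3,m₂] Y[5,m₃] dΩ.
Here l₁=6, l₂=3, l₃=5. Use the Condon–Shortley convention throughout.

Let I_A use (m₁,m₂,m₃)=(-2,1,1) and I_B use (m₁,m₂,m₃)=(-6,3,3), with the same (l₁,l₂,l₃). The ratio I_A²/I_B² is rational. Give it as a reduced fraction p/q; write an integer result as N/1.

14/11

Same 6,3,5: normalisation and zero-m 3j drop out of the ratio.
A: Δ: 4! 8! 2! / 15! → 1/675675; sum: t=2:+1/11520 t=3:−1/4320 t=4:+1/27648 = -1/9216; 3j²(6 3 5; -2 1 1) = Δ·Π!·Σ² = 2/143  (sign -1)
B: Δ: 4! 8! 2! / 15! → 1/675675; sum: t=4:+1/1935360 = 1/1935360; 3j²(6 3 5; -6 3 3) = Δ·Π!·Σ² = 1/91  (sign +1)
I_A²/I_B² = (2/143)/(1/91) = 14/11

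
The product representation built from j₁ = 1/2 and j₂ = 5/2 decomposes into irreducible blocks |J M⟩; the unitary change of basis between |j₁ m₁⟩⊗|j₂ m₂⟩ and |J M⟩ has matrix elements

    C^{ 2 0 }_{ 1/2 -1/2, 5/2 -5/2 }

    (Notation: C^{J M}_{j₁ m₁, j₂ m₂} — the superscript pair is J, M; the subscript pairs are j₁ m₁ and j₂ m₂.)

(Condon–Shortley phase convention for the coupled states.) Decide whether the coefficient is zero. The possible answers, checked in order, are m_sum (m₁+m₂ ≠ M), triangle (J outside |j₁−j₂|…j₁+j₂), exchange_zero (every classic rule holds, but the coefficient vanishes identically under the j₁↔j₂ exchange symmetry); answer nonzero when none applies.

m_sum

m-sum: m₁+m₂ = -1/2+(-5/2) = -3, M = 0  ✗ ⇒ coefficient is 0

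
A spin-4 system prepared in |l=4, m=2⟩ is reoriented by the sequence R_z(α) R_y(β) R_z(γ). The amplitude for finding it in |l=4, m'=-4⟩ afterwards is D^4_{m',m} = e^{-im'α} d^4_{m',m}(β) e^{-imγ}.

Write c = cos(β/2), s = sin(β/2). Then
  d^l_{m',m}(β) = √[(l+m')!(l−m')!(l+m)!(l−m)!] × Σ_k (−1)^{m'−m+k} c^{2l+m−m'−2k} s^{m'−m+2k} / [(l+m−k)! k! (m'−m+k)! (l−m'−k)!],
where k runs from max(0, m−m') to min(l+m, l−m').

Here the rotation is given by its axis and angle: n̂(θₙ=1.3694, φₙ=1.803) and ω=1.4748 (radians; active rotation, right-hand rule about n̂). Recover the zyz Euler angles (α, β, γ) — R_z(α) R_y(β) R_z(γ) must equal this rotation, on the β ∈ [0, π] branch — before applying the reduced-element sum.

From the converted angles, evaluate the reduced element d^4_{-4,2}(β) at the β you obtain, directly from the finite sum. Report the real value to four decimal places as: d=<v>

Axis–angle → zyz. n̂ = (sinθₙcosφₙ, sinθₙsinφₙ, cosθₙ) = (-0.225471, +0.953492, +0.200038), ω = 1.4748.
R = I cosω + sinω [n̂]ₓ + (1−cosω) n̂n̂ᵀ gives
  R = [+0.141814, -0.393496, +0.908323; +0.004737, +0.917856, +0.396886; -0.989882, -0.051981, +0.132029]
β = atan2(√(R₁₃²+R₂₃²), R₃₃) = 1.438381; α = atan2(R₂₃, R₁₃) mod 2π = 0.411944; γ = atan2(R₃₂, −R₃₁) mod 2π = 6.230722
d^4_{-4,2}(β=1.4384) via the finite sum:
Half-angle: c=0.752339, s=0.658776. N=√(1·40320·720·2)=7619.763776
The bounds max(0,m−m')=6 and min(l+m,l−m')=6 give 1 term
  k=6: (−1)^0·7619.7638/(1440)·0.7523^2·0.6588^6 = +0.244812
d^4_{-4,2}(1.4384) = +0.244812

d=0.2448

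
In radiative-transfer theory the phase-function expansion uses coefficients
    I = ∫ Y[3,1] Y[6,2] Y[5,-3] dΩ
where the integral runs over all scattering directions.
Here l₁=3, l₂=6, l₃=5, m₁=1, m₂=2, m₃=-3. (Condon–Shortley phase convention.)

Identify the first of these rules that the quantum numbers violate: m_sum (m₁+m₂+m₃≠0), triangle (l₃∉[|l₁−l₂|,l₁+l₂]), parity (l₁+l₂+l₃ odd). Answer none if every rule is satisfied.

none

Σmᵢ = 0  ✓
l₃∈[|l₁−l₂|,l₁+l₂]=[3,9], have l₃=5  ✓
Σlᵢ = 14 ⇒ even  ✓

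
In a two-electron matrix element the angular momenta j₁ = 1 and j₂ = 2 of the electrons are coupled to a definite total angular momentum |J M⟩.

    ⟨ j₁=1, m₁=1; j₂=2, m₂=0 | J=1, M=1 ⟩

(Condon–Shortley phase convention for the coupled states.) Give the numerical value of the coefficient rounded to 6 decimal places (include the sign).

+√(1/10) = +0.316228

triangle: 2!·0!·2!/5! = 4/120
(j±m)!: 2!·0!·2!·2!·2!·0! = 16
prefactor² = (2J+1)·Δ·N² = 8/5
  k=0: +1/(0!·2!·0!·2!·0!·0!) = 1/4
Σ = 1/4  ⇒  CG² = 8/5·(1/4)² = 1/10
CG = +√(1/10) = +0.316228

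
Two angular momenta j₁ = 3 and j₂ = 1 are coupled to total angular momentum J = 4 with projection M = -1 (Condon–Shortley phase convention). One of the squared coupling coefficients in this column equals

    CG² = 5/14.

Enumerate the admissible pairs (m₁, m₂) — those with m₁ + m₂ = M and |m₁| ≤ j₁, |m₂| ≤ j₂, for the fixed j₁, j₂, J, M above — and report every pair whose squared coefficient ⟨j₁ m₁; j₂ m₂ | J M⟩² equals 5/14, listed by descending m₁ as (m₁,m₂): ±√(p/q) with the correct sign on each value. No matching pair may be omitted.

(0,-1): +√(5/14)

Admissible pairs with m₁+m₂ = M = -1: (-2,1), (-1,0), (0,-1)
  (m₁,m₂)=(0,-1): CG² = 5/14, CG = +√(5/14)   ← matches the target
  (m₁,m₂)=(-1,0): CG² = 15/28, CG = +√(15/28)
  (m₁,m₂)=(-2,1): CG² = 3/28, CG = +√(3/28)
Pairs with CG² = 5/14: (0,-1): +√(5/14)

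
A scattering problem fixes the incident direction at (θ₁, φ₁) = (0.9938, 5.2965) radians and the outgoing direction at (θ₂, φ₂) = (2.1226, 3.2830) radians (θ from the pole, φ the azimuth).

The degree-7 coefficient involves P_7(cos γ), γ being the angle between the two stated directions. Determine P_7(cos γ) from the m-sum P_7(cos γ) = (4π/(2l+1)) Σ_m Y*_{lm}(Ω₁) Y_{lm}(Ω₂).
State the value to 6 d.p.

-0.323568

Addition theorem: P_7(cos γ) = (4π/15) Σ_m Y*_{lm}(Ω₁) Y_{lm}(Ω₂), m = −7…7:
  [-7]  conj(Y_{7,-7})(Ω₁) = (0.117904, -0.084817) ; Y_{7,-7}(Ω₂) = (-0.089127, 0.135757) ; Δ = (0.001006, 0.023566)
  [-6]  conj(Y_{7,-6})(Ω₁) = (0.330662, 0.125624) ; Y_{7,-6}(Ω₂) = (-0.247309, 0.280638) ; Δ = (-0.117030, 0.061728)
  [-5]  conj(Y_{7,-5})(Ω₁) = (0.095424, 0.424657) ; Y_{7,-5}(Ω₂) = (-0.321404, 0.274604) ; Δ = (-0.147282, -0.110283)
  [-4]  conj(Y_{7,-4})(Ω₁) = (-0.118887, 0.123678) ; Y_{7,-4}(Ω₂) = (-0.097793, 0.062081) ; Δ = (0.003948, -0.019476)
  [-3]  conj(Y_{7,-3})(Ω₁) = (0.254770, 0.046765) ; Y_{7,-3}(Ω₂) = (0.270111, -0.121995) ; Δ = (0.074521, -0.018449)
  [-2]  conj(Y_{7,-2})(Ω₁) = (0.119099, 0.279687) ; Y_{7,-2}(Ω₂) = (0.253010, -0.073526) ; Δ = (0.050697, 0.062007)
  [-1]  conj(Y_{7,-1})(Ω₁) = (0.078057, -0.118078) ; Y_{7,-1}(Ω₂) = (-0.194942, 0.027751) ; Δ = (-0.011940, 0.025185)
  [+0]  conj(Y_{7,0})(Ω₁) = (0.323135, -0.000000) ; Y_{7,0}(Ω₂) = (-0.291125, 0.000000) ; Δ = (-0.094072, 0.000000)
  [+1]  conj(Y_{7,1})(Ω₁) = (-0.078057, -0.118078) ; Y_{7,1}(Ω₂) = (0.194942, 0.027751) ; Δ = (-0.011940, -0.025185)
  [+2]  conj(Y_{7,2})(Ω₁) = (0.119099, -0.279687) ; Y_{7,2}(Ω₂) = (0.253010, 0.073526) ; Δ = (0.050697, -0.062007)
  [+3]  conj(Y_{7,3})(Ω₁) = (-0.254770, 0.046765) ; Y_{7,3}(Ω₂) = (-0.270111, -0.121995) ; Δ = (0.074521, 0.018449)
  [+4]  conj(Y_{7,4})(Ω₁) = (-0.118887, -0.123678) ; Y_{7,4}(Ω₂) = (-0.097793, -0.062081) ; Δ = (0.003948, 0.019476)
  [+5]  conj(Y_{7,5})(Ω₁) = (-0.095424, 0.424657) ; Y_{7,5}(Ω₂) = (0.321404, 0.274604) ; Δ = (-0.147282, 0.110283)
  [+6]  conj(Y_{7,6})(Ω₁) = (0.330662, -0.125624) ; Y_{7,6}(Ω₂) = (-0.247309, -0.280638) ; Δ = (-0.117030, -0.061728)
  [+7]  conj(Y_{7,7})(Ω₁) = (-0.117904, -0.084817) ; Y_{7,7}(Ω₂) = (0.089127, 0.135757) ; Δ = (0.001006, -0.023566)
Accumulated sum (-0.386231, 0.000000); after 4π/(2l+1) scaling, (-0.323568, 0.000000) ⇒ P_7 = -0.323568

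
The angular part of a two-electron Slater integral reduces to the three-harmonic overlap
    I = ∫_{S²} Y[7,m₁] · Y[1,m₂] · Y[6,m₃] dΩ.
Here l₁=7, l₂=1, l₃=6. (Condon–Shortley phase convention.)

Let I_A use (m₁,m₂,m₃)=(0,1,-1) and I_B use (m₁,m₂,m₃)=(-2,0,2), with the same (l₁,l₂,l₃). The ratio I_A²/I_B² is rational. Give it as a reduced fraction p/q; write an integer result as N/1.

7/15

Same 7,1,6: normalisation and zero-m 3j drop out of the ratio.
A: Δ: 2! 12! 0! / 15! → 1/1365; sum: t=2:+1/1209600 = 1/1209600; 3j²(7 1 6; 0 1 -1) = Δ·Π!·Σ² = 1/65  (sign -1)
B: Δ: 2! 12! 0! / 15! → 1/1365; sum: t=1:−1/967680 = -1/967680; 3j²(7 1 6; -2 0 2) = Δ·Π!·Σ² = 3/91  (sign -1)
I_A²/I_B² = (1/65)/(3/91) = 7/15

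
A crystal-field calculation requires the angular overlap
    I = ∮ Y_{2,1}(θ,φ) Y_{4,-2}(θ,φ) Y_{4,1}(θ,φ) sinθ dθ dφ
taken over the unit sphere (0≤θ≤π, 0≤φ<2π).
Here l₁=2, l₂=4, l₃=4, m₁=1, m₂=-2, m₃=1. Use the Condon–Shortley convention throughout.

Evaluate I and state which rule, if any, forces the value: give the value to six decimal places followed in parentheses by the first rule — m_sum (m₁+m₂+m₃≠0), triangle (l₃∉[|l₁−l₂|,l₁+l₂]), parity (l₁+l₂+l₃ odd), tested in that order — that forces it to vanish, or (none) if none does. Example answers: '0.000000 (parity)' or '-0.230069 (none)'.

Checks pass: Σm=0; 10 even; l₃=4∈[2,6].
(2·2+1)(2·4+1)(2·4+1) = 405
Δ: 2! 2! 6! / 11! → 1/13860
sum: t=0:+1/192 t=1:−1/36 t=2:+1/192 = -5/288
3j²(2 4 4; 0 0 0) = Δ·Π!·Σ² = 20/693  (sign -1)
sum: t=0:+1/96 t=1:−1/240 = 1/160
3j²(2 4 4; 1 -2 1) = Δ·Π!·Σ² = 27/1540  (sign -1)
combine: 4πI² = 405·20/693·27/1540 = 1215/5929
take √, sign +1: I = 0.12770047
No selection rule forces the value: the integral is nonzero (none).

0.127700 (none)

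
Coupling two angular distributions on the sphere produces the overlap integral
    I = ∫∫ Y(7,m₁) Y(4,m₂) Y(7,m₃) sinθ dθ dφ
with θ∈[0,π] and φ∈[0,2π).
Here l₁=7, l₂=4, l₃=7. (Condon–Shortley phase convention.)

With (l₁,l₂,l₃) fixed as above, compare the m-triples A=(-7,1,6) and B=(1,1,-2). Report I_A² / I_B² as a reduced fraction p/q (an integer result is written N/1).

143143/36963

Shared (l₁,l₂,l₃)=(7,4,7): N and (l;000)² cancel in I_A²/I_B².
A: Δ = 4!·10!·4!/19! = 1/58198140; Racah Σ t=4..4: t=4:+1/522547200 = 1/522547200; ⇒ 3j(7 4 7; -7 1 6)² = 143/5814, sgn -1
B: Δ = 4!·10!·4!/19! = 1/58198140; Racah Σ t=1..4: t=1:−1/2073600 t=2:+1/414720 t=3:−1/725760 t=4:+1/11612160 = 37/58060800; ⇒ 3j(7 4 7; 1 1 -2)² = 4107/646646, sgn -1
I_A²/I_B² = (143/5814)/(4107/646646) = 143143/36963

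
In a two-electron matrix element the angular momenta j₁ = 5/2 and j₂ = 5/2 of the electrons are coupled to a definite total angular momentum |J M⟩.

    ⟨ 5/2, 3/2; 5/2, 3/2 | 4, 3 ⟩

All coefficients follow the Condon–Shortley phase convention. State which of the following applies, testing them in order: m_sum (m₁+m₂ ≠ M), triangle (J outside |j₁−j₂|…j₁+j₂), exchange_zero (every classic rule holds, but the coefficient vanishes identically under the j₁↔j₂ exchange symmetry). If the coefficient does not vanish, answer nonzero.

m-sum: m₁+m₂ = 3/2+3/2 = 3, M = 3  ✓
triangle: |j₁−j₂| = 0 ≤ J = 4 ≤ j₁+j₂ = 5  ✓
exchange: j₁=j₂ and m₁=m₂, and (−1)^(j₁+j₂−J) = (−1)^1 = −1 forces ⟨j₁m₁;j₂m₂|JM⟩ = −⟨j₂m₂;j₁m₁|JM⟩ = −⟨j₁m₁;j₂m₂|JM⟩ ⇒ the coefficient vanishes identically
Racah sum check: Σ_k collapses to 0 ⇒ CG = 0

exchange_zero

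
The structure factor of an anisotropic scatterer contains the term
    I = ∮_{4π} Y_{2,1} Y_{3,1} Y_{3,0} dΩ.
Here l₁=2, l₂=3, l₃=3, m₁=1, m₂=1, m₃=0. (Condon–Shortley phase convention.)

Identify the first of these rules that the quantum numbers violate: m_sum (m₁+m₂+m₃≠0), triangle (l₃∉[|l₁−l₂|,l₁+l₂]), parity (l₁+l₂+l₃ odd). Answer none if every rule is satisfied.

azimuthal sum: 1 + 1 + 0 = 2  ✗
1 ≤ 3 ≤ 5 (triangle on l)
L = 2 + 3 + 3 = 8 (even)

m_sum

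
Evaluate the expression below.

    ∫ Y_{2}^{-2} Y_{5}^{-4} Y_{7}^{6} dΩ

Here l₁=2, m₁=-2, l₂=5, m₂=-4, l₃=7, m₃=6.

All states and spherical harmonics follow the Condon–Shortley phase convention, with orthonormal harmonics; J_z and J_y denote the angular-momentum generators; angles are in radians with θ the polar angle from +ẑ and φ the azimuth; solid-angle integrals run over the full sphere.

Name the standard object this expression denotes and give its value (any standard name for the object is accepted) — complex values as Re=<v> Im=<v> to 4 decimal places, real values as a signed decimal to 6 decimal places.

Gaunt coefficient, +0.303018

This is a Gaunt coefficient — the integral of a triple product of spherical harmonics over the sphere.
Rules hold: Σm=0, L=14 even, 3≤7≤7.
N = 5·11·15 = 825
Δ = 0!·4!·10!/15! = 1/15015
Racah Σ t=0..0: t=0:+1/57600 = 1/57600
⇒ 3j(2 5 7; 0 0 0)² = 21/715, sgn -1
Racah Σ t=0..0: t=0:+1/8709120 = 1/8709120
⇒ 3j(2 5 7; -2 -4 6)² = 1/21, sgn -1
4πI² = N·(3j₀)²·(3jₘ)² = 15/13
I = +1·√(1.15385/4π) = 0.30301841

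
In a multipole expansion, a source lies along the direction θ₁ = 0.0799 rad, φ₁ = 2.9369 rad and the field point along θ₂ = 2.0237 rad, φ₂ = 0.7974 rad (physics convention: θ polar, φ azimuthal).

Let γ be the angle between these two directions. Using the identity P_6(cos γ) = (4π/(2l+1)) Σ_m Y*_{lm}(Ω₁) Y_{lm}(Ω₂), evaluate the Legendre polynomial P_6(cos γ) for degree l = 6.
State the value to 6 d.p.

0.331784

Term-by-term m-sum for l=6 (normalisation 4π/13 = 0.966644):
  m=-6: (0.000000, -0.000000) × (0.018371, 0.254669) = (0.000000, 0.000000)  (running Σ = (0.000000, 0.000000))
  m=-5: (-0.000003, 0.000005) × (0.285559, -0.322066) = (0.000001, 0.000002)  (running Σ = (0.000001, 0.000002))
  m=-4: (0.000098, -0.000105) × (-0.257710, 0.012381) = (-0.000024, 0.000028)  (running Σ = (-0.000023, 0.000031))
  m=-3: (-0.002140, 0.001509) × (-0.135594, -0.126165) = (0.000480, 0.000065)  (running Σ = (0.000457, 0.000096))
  m=-2: (0.029874, -0.012963) × (0.007816, 0.325565) = (0.004454, 0.009625)  (running Σ = (0.004911, 0.009721))
  m=-1: (-0.249424, 0.051781) × (-0.052725, 0.054006) = (0.010354, -0.016201)  (running Σ = (0.015265, -0.006480))
  m=0: (0.950045, -0.000000) × (0.329145, 0.000000) = (0.312703, 0.000000)  (running Σ = (0.327968, -0.006480))
  m=1: (0.249424, 0.051781) × (0.052725, 0.054006) = (0.010354, 0.016201)  (running Σ = (0.338322, 0.009721))
  m=2: (0.029874, 0.012963) × (0.007816, -0.325565) = (0.004454, -0.009625)  (running Σ = (0.342776, 0.000096))
  m=3: (0.002140, 0.001509) × (0.135594, -0.126165) = (0.000480, -0.000065)  (running Σ = (0.343257, 0.000031))
  m=4: (0.000098, 0.000105) × (-0.257710, -0.012381) = (-0.000024, -0.000028)  (running Σ = (0.343232, 0.000002))
  m=5: (0.000003, 0.000005) × (-0.285559, -0.322066) = (0.000001, -0.000002)  (running Σ = (0.343233, 0.000000))
  m=6: (0.000000, 0.000000) × (0.018371, -0.254669) = (0.000000, -0.000000)  (running Σ = (0.343233, -0.000000))
Accumulated sum (0.343233, -0.000000); after 4π/(2l+1) scaling, (0.331784, -0.000000) ⇒ P_6 = 0.331784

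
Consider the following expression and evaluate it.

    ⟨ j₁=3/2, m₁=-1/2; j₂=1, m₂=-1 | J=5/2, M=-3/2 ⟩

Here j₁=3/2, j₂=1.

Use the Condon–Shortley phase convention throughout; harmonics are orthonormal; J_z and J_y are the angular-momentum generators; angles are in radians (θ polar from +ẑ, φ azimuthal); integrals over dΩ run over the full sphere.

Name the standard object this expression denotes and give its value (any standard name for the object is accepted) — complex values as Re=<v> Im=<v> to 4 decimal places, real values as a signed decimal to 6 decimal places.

This is a Clebsch–Gordan (vector-coupling) coefficient.
√[6·0!3!2!/6! · 1!2!0!2!1!4!] = √(48/5)
  +(−1)^0/∏(0,0,2,0,1,2)! = 1/4  (running 1/4)
⟨..|..⟩ = √(48/5)·(1/4) = +0.774597

Clebsch–Gordan coefficient, +√(3/5) ≈ +0.774597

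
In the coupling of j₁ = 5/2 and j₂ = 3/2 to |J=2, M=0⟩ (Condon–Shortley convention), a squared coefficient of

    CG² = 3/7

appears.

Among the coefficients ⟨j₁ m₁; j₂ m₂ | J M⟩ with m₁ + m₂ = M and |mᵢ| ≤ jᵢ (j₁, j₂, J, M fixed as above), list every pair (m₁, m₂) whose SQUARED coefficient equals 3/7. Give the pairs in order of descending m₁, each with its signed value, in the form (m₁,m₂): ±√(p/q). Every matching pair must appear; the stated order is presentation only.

(3/2,-3/2): +√(3/7); (-3/2,3/2): +√(3/7)

Admissible pairs with m₁+m₂ = M = 0: (-3/2,3/2), (-1/2,1/2), (1/2,-1/2), (3/2,-3/2)
  (m₁,m₂)=(3/2,-3/2): CG² = 3/7, CG = +√(3/7)   ← matches the target
  (m₁,m₂)=(1/2,-1/2): CG² = 1/14, CG = −√(1/14)
  (m₁,m₂)=(-1/2,1/2): CG² = 1/14, CG = −√(1/14)
  (m₁,m₂)=(-3/2,3/2): CG² = 3/7, CG = +√(3/7)   ← matches the target
Pairs with CG² = 3/7: (3/2,-3/2): +√(3/7); (-3/2,3/2): +√(3/7)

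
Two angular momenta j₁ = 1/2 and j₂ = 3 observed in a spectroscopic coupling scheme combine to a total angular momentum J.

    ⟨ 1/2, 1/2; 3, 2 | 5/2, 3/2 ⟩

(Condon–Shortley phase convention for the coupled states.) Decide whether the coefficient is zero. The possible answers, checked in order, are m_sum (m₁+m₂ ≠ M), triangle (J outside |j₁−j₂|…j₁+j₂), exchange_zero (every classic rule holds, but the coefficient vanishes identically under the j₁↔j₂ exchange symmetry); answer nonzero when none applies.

m-sum: m₁+m₂ = 1/2+2 = 5/2, M = 3/2  ✗ ⇒ coefficient is 0

m_sum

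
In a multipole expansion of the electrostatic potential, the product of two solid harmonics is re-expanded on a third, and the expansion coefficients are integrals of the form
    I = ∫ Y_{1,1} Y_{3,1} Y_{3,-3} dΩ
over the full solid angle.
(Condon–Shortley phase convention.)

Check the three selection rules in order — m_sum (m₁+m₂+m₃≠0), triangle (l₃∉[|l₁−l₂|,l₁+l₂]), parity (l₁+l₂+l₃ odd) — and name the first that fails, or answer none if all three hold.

m_sum

Σmᵢ = -1  ✗
l₃∈[|l₁−l₂|,l₁+l₂]=[2,4], have l₃=3
Σlᵢ = 7 ⇒ odd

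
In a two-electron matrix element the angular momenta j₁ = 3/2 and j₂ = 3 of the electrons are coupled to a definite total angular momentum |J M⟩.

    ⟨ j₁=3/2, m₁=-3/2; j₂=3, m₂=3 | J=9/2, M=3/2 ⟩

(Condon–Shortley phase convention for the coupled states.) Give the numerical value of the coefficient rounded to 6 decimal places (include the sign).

j₁+j₂−J=0  J+j₁−j₂=3  J−j₁+j₂=6  j₁+j₂+J+1=10
(j₁±m₁, j₂±m₂, J±M) = (0,3,6,0,6,3)
P² = 1555200/7
sum k=0..0:
  [0] +1/4320 = 1/4320
S = 1/4320
C² = P²·S² = 1/84 ; C = +0.109109

+√(1/84) ≈ +0.109109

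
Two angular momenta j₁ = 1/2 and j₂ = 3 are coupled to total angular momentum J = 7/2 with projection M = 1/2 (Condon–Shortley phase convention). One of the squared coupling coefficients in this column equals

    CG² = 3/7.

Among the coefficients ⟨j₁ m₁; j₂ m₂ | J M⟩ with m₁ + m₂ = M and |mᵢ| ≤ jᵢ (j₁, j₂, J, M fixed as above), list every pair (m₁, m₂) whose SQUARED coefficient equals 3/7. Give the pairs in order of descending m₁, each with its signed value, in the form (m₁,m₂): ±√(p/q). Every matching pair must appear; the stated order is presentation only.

Admissible pairs with m₁+m₂ = M = 1/2: (-1/2,1), (1/2,0)
  (m₁,m₂)=(1/2,0): CG² = 4/7, CG = +√(4/7)
  (m₁,m₂)=(-1/2,1): CG² = 3/7, CG = +√(3/7)   ← matches the target
Pairs with CG² = 3/7: (-1/2,1): +√(3/7)

(-1/2,1): +√(3/7)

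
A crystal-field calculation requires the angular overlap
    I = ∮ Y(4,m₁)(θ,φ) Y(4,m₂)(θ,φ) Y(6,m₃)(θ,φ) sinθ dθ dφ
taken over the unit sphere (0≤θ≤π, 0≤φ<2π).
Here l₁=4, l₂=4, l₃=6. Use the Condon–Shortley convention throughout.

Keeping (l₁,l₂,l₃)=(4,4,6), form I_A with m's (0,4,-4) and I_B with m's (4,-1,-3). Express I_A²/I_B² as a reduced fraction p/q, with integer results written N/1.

3/2

l's match ⇒ only the (l;m) 3-j factors differ between A and B.
A: triangle coeff Δ(4,4,6) = 1/1261260; Σ_t [2,2]: t=2:+1/69120 = 1/69120; (3j)²=4/143 [(4 4 6; 0 4 -4)], sign=+1
B: triangle coeff Δ(4,4,6) = 1/1261260; Σ_t [0,0]: t=0:+1/51840 = 1/51840; (3j)²=8/429 [(4 4 6; 4 -1 -3)], sign=-1
I_A²/I_B² = (4/143)/(8/429) = 3/2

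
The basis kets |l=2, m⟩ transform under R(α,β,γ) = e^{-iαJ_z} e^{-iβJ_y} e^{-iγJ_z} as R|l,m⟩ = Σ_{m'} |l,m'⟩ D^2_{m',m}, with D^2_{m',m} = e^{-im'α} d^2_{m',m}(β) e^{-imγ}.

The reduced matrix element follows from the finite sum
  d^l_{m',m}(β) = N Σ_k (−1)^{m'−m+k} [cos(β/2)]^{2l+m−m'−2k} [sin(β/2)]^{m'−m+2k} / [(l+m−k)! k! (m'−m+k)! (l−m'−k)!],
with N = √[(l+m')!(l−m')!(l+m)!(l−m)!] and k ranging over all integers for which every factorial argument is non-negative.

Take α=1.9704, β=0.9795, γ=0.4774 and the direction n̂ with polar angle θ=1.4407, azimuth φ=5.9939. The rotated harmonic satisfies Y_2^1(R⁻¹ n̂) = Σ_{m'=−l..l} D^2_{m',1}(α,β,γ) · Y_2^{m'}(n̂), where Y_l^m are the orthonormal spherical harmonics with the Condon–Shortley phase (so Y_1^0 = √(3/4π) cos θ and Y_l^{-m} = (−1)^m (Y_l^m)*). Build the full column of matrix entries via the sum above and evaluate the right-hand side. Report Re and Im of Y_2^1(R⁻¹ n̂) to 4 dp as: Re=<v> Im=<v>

Need the full column D^2_{m',1} for m'=−2..2 at α=1.9704, β=0.9795, γ=0.4774.
cos(β/2)=0.882450, sin(β/2)=0.470405
d^2_{-2,1}: single k=3 term ⇒ +0.183712;  D = -0.174281-0.058105i
d^2_{-1,1}: k∈[2..3] ⇒ +0.516947 -0.048965 = +0.467982;  D = +0.036371+0.466567i
d^2_{0,1}: k∈[1..2] ⇒ +0.791806 -0.225000 = +0.566806;  D = +0.503433-0.260431i
d^2_{1,1}: k∈[0..1] ⇒ +0.606403 -0.516947 = +0.089456;  D = -0.068776-0.057203i
d^2_{2,1}: single k=0 term ⇒ -0.646507;  D = +0.187464-0.618732i
Y_2^{m'}(θ=1.4407,φ=5.9939) and Σ D·Y over m':
  (-0.1743-0.0581i)·(+0.3180+0.2077i)  (+0.0364+0.4666i)·(+0.0952+0.0283i)  (+0.5034-0.2604i)·(-0.2995+0.0000i)  (-0.0688-0.0572i)·(-0.0952+0.0283i)  (+0.1875-0.6187i)·(+0.3180-0.2077i)
Y_2^1(R⁻¹ n̂) = -0.264586-0.163374i

Re=-0.2646 Im=-0.1634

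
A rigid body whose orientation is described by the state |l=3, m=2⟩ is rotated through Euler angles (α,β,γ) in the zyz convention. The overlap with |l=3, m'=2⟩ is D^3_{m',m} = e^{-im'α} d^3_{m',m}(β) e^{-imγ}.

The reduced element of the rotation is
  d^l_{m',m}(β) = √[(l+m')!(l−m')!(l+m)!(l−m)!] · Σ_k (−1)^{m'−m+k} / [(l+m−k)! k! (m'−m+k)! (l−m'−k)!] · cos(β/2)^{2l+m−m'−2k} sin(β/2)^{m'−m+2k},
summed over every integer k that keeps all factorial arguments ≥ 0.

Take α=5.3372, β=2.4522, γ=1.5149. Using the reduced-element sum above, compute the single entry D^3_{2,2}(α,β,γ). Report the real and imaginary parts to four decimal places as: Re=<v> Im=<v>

First d^3_{2,2}(β=2.4522), then the phase factors e^{-i(2)α} and e^{-i(2)γ}:
Half-angle: c=0.337911, s=0.941178. N=√(120·1·120·1)=120.000000
k: max(0,(2)−(2))=0 … min(3+(2),3−(2))=1
  k=0: (−1)^0·120.0000/(120)·0.3379^6·0.9412^0 = +0.001489
  k=1: (−1)^1·120.0000/(24)·0.3379^4·0.9412^2 = -0.057746
d^3_{2,2}(2.4522) = +0.001489 -0.057746 = -0.056257
Phases: e^{-i·(2)·5.3372}=-0.315681+0.948865i, e^{-i·(2)·1.5149}=-0.993758-0.111560i ⇒ D=-0.023604+0.051066i

Re=-0.0236 Im=0.0511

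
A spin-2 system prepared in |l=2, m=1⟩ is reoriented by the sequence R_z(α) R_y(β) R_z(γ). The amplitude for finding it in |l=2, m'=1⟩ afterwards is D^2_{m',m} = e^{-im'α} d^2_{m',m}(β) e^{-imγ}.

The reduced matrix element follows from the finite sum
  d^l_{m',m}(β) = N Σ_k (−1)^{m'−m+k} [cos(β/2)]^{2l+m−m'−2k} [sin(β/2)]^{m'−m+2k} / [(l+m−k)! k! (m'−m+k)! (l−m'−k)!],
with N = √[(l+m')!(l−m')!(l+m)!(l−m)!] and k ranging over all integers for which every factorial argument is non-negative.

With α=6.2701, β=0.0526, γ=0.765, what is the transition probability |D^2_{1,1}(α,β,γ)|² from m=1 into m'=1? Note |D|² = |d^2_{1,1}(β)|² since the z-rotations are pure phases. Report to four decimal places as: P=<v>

First d^2_{1,1}(β=0.0526), then the phase factors e^{-i(1)α} and e^{-i(1)γ}:
With c≡cos(β/2)=0.999654 and s≡sin(β/2)=0.026297, N=[6·1·6·1]^{1/2}=6.000000
The bounds max(0,m−m')=0 and min(l+m,l−m')=1 give 2 terms
  k=0: (−1)^0·6.0000/(6)·0.9997^4·0.0263^0 = +0.998617
  k=1: (−1)^1·6.0000/(2)·0.9997^2·0.0263^2 = -0.002073
d^2_{1,1}(0.0526) = +0.998617 -0.002073 = +0.996544
|D^2_{1,1}|² = |d^2_{1,1}(β)|² = (+0.996544)² = 0.993100 (the z-rotation phases have unit modulus)

P=0.9931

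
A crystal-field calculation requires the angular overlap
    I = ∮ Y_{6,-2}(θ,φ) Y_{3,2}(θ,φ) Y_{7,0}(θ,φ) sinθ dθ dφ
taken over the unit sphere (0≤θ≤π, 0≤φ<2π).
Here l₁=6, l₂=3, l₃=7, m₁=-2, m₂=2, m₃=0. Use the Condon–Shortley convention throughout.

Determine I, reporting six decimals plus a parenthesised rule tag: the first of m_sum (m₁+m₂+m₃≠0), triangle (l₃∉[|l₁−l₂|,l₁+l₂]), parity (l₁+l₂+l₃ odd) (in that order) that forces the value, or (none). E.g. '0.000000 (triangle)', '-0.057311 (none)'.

-0.160413 (none)

m-sum 0 ✓  L=16 even ✓  3≤7≤9 ✓
Π(2lᵢ+1) = 13×7×15 = 1365
triangle coeff Δ(6,3,7) = 1/2042040
Σ_t [0,2]: t=0:+1/207360 t=1:−1/57600 t=2:+1/207360 = -1/129600
(3j)²=168/12155 [(6 3 7; 0 0 0)], sign=+1
Σ_t [1,2]: t=1:−1/725760 t=2:+1/207360 = 1/290304
(3j)²=125/7293 [(6 3 7; -2 2 0)], sign=-1
⇒ 4πI² = 147000/454597
I = (-1)√(147000/454597/(4π)) = -0.16041333
No selection rule forces the value: the integral is nonzero (none).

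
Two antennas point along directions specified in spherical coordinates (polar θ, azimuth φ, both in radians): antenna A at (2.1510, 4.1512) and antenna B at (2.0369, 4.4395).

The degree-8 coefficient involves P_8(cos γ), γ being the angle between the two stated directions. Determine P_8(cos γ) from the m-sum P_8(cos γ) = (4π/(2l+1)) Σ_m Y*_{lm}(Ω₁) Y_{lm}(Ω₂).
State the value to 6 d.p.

0.038915

Addition theorem: P_8(cos γ) = (4π/17) Σ_m Y*_{lm}(Ω₁) Y_{lm}(Ω₂), m = −8…8:
  m=-8: Y*=(-0.027274, 0.120337)  Y=(-0.120154, 0.171069)  product (-0.017309, -0.019125)
  m=-7: Y*=(0.229058, 0.228449)  Y=(-0.396668, -0.140060)  product (-0.058864, -0.122700)
  m=-6: Y*=(0.440441, -0.101057)  Y=(0.025815, -0.387401)  product (-0.027780, -0.173236)
  m=-5: Y*=(0.090590, -0.259682)  Y=(0.006009, -0.001258)  product (0.000218, -0.001674)
  m=-4: Y*=(0.097436, 0.121991)  Y=(-0.158922, -0.305827)  product (0.021823, -0.049186)
  m=-3: Y*=(0.359432, -0.040706)  Y=(0.134938, -0.126246)  product (0.043362, -0.050870)
  m=-2: Y*=(0.011380, -0.023653)  Y=(-0.222192, -0.134940)  product (-0.005720, 0.003720)
  m=-1: Y*=(0.182551, 0.290406)  Y=(0.065210, -0.233001)  product (0.079569, -0.023597)
  m=+0: Y*=(0.078875, -0.000000)  Y=(-0.227632, 0.000000)  product (-0.017954, 0.000000)
  m=+1: Y*=(-0.182551, 0.290406)  Y=(-0.065210, -0.233001)  product (0.079569, 0.023597)
  m=+2: Y*=(0.011380, 0.023653)  Y=(-0.222192, 0.134940)  product (-0.005720, -0.003720)
  m=+3: Y*=(-0.359432, -0.040706)  Y=(-0.134938, -0.126246)  product (0.043362, 0.050870)
  m=+4: Y*=(0.097436, -0.121991)  Y=(-0.158922, 0.305827)  product (0.021823, 0.049186)
  m=+5: Y*=(-0.090590, -0.259682)  Y=(-0.006009, -0.001258)  product (0.000218, 0.001674)
  m=+6: Y*=(0.440441, 0.101057)  Y=(0.025815, 0.387401)  product (-0.027780, 0.173236)
  m=+7: Y*=(-0.229058, 0.228449)  Y=(0.396668, -0.140060)  product (-0.058864, 0.122700)
  m=+8: Y*=(-0.027274, -0.120337)  Y=(-0.120154, -0.171069)  product (-0.017309, 0.019125)
Accumulated sum (0.052645, 0.000000); after 4π/(2l+1) scaling, (0.038915, 0.000000) ⇒ P_8 = 0.038915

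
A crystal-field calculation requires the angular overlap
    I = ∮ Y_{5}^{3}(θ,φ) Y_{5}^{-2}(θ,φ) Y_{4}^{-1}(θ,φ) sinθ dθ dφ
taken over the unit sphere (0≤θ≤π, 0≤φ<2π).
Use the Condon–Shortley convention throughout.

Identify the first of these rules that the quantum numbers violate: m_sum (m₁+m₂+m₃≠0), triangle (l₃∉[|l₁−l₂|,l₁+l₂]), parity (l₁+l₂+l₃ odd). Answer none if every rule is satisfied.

Σmᵢ = 0  ✓
l₃∈[|l₁−l₂|,l₁+l₂]=[0,10], have l₃=4  ✓
Σlᵢ = 14 ⇒ even  ✓

none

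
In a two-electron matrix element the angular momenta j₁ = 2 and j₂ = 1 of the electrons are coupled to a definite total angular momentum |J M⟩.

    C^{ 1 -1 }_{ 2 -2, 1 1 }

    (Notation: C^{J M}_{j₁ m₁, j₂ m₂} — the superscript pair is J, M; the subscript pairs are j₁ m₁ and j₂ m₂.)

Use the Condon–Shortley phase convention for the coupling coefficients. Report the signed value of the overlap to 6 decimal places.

triangle: 2!·2!·0!/5! = 4/120
(j±m)!: 0!·4!·2!·0!·0!·2! = 96
prefactor² = (2J+1)·Δ·N² = 48/5
  k=2: +1/(2!·0!·2!·0!·0!·0!) = 1/4
Σ = 1/4  ⇒  CG² = 48/5·(1/4)² = 3/5
CG = +√(3/5) = +0.774597

+0.774597  (= +√(3/5))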